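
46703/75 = 46703/75 = 622.71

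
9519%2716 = 1371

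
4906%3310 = 1596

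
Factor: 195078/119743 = 2^1*3^1*41^1*151^ ( - 1)= 246/151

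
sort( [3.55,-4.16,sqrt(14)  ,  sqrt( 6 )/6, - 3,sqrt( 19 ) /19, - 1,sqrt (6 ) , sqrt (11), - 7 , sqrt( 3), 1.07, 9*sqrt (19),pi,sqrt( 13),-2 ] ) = [ - 7, - 4.16, - 3,-2, - 1, sqrt(19)/19,sqrt( 6) /6,1.07,sqrt( 3 ), sqrt( 6),  pi,sqrt( 11 ), 3.55,sqrt(13),  sqrt( 14 ),9*sqrt( 19 )]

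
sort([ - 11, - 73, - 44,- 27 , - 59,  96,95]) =[ - 73,-59 , - 44, - 27, - 11, 95, 96 ] 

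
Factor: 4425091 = 11^2* 36571^1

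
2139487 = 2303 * 929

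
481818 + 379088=860906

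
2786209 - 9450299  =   - 6664090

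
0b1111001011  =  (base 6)4255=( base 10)971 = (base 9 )1288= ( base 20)28B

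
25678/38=12839/19= 675.74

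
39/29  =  1+10/29 =1.34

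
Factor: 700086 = 2^1*3^1 * 116681^1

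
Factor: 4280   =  2^3*5^1* 107^1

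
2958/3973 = 102/137 = 0.74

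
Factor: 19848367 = 7^1 * 11^1*17^1*59^1*257^1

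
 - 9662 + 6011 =  -  3651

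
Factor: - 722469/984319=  - 3^1*7^( - 1)*11^1*21893^1*140617^(-1) 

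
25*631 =15775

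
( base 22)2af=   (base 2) 10010110011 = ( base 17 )42D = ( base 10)1203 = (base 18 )3cf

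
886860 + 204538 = 1091398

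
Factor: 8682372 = 2^2*3^2*241177^1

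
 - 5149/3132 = -2+1115/3132 = - 1.64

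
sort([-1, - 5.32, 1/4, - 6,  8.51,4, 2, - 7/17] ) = [-6,-5.32, - 1, - 7/17 , 1/4,2,4,8.51] 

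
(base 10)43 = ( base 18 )27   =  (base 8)53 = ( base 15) 2d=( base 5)133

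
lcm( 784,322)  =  18032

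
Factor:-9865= -5^1*1973^1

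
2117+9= 2126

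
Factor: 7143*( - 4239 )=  - 3^4 * 157^1*2381^1  =  - 30279177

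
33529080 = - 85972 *( - 390)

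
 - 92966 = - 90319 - 2647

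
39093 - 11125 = 27968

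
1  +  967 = 968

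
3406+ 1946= 5352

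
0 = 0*7388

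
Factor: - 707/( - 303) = 3^(- 1) * 7^1 = 7/3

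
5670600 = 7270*780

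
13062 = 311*42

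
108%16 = 12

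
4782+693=5475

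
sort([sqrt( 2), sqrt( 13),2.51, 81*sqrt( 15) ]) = [sqrt(2),2.51,sqrt ( 13), 81*sqrt( 15 )] 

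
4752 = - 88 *( - 54 ) 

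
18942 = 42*451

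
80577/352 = 228+321/352 =228.91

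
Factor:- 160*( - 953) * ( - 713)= - 108718240 = - 2^5*5^1*23^1*31^1*  953^1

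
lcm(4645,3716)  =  18580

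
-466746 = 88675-555421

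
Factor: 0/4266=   0^1=0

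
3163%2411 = 752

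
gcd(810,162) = 162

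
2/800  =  1/400   =  0.00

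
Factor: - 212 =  - 2^2*53^1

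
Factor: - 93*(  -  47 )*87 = 3^2*29^1*31^1 *47^1=380277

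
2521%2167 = 354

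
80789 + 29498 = 110287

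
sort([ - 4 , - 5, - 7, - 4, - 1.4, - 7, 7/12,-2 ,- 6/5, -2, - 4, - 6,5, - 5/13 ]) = [ - 7,- 7,-6, - 5  ,- 4,-4,-4, - 2,-2, - 1.4, - 6/5,- 5/13, 7/12, 5 ] 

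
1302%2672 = 1302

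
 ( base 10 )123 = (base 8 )173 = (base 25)4N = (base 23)58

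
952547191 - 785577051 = 166970140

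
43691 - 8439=35252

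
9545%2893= 866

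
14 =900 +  - 886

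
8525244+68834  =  8594078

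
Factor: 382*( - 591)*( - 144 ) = 2^5*3^3*191^1*197^1 = 32509728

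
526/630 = 263/315 = 0.83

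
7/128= 7/128 = 0.05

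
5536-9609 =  -4073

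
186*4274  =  794964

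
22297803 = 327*68189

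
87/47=87/47 = 1.85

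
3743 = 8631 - 4888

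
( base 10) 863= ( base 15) 3C8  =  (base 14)459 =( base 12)5bb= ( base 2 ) 1101011111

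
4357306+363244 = 4720550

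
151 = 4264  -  4113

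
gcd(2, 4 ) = 2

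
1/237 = 1/237 = 0.00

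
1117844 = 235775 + 882069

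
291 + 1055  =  1346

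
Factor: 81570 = 2^1 *3^1*5^1*2719^1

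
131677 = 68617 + 63060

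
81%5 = 1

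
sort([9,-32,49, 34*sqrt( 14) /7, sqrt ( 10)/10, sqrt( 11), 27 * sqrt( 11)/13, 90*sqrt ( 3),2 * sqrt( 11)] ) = [  -  32, sqrt( 10)/10,sqrt( 11 ),2*sqrt(11 ) , 27 * sqrt( 11)/13 , 9, 34 *sqrt( 14)/7 , 49, 90*sqrt ( 3 ) ] 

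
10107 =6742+3365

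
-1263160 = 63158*( - 20)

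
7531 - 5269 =2262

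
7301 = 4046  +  3255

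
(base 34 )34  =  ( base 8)152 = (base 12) 8a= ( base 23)4E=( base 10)106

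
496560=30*16552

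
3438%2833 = 605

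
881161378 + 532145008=1413306386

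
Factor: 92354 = 2^1*61^1*757^1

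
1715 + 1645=3360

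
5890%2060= 1770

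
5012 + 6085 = 11097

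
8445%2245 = 1710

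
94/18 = 47/9 = 5.22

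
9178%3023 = 109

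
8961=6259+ 2702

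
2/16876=1/8438 = 0.00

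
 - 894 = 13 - 907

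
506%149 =59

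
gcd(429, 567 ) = 3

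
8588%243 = 83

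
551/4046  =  551/4046 =0.14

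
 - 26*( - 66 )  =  1716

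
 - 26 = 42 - 68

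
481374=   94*5121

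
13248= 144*92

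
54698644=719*76076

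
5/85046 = 5/85046  =  0.00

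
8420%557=65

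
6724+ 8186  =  14910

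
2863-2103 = 760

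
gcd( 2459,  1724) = 1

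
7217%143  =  67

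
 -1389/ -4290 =463/1430 = 0.32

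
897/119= 7  +  64/119 =7.54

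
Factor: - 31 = -31^1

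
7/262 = 7/262 = 0.03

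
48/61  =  48/61 = 0.79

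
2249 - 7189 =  - 4940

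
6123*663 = 4059549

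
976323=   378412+597911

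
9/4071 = 3/1357 = 0.00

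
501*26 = 13026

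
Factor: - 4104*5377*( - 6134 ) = 2^4*3^3*19^2*283^1 * 3067^1 = 135360253872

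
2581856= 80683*32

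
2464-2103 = 361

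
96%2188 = 96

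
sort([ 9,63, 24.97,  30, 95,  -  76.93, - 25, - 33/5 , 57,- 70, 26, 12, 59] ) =[ - 76.93,  -  70, - 25 ,  -  33/5,9,12, 24.97, 26, 30,57, 59,63, 95 ] 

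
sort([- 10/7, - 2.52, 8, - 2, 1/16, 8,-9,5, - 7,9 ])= [ - 9,-7,  -  2.52, - 2,  -  10/7,1/16, 5,8, 8, 9 ]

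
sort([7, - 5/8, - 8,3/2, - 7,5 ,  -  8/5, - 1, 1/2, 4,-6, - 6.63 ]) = [-8, - 7, - 6.63, - 6, - 8/5, - 1, - 5/8,1/2 , 3/2,4, 5, 7 ]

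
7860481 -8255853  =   - 395372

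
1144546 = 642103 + 502443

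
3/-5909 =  - 3/5909   =  - 0.00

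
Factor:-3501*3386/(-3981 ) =3951462/1327 = 2^1*3^1*389^1*1327^(-1)* 1693^1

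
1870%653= 564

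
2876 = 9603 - 6727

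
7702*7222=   55623844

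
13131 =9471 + 3660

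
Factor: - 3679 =-13^1*283^1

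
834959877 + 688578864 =1523538741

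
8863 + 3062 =11925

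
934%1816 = 934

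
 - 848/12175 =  - 848/12175 = - 0.07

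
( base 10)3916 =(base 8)7514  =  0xf4c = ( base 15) 1261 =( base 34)3d6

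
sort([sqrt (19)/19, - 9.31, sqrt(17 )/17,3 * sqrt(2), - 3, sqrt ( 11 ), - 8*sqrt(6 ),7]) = [ - 8*sqrt (6), - 9.31, - 3,sqrt( 19 )/19,  sqrt(17 ) /17,  sqrt(11),3*sqrt ( 2 ), 7 ]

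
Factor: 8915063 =419^1 *21277^1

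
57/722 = 3/38 = 0.08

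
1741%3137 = 1741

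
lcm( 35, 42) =210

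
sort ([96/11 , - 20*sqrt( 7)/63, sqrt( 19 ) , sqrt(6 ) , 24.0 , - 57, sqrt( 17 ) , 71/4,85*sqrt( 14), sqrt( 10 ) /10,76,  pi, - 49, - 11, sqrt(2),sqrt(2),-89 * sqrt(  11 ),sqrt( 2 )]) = [ - 89*sqrt ( 11 ), - 57, - 49, - 11 , - 20*sqrt( 7 ) /63,sqrt(10 ) /10,sqrt( 2),sqrt(2) , sqrt( 2) , sqrt( 6) , pi, sqrt( 17) , sqrt( 19), 96/11, 71/4 , 24.0,76, 85 * sqrt( 14 )]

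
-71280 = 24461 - 95741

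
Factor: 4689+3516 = 3^1*5^1*547^1 = 8205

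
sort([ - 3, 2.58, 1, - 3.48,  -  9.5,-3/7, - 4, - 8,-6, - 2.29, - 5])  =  [-9.5, - 8, - 6, - 5, - 4, - 3.48, - 3, - 2.29, - 3/7,1 , 2.58]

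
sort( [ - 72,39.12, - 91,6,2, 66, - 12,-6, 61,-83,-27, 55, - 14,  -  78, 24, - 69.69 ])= [ - 91, - 83  , - 78,-72,-69.69, - 27, - 14,  -  12, - 6,2, 6, 24, 39.12, 55, 61,66 ] 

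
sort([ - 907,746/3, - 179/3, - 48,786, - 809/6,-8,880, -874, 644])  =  [ - 907 , - 874,-809/6, - 179/3, - 48, - 8, 746/3, 644,786 , 880 ] 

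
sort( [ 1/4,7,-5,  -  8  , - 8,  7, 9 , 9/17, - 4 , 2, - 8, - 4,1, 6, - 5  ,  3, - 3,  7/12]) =[ - 8, - 8,-8, - 5, - 5, - 4,-4,  -  3, 1/4, 9/17,7/12 , 1 , 2, 3,6 , 7, 7, 9]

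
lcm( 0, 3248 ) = 0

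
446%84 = 26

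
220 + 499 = 719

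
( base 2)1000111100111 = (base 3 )20021202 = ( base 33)46T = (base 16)11E7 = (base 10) 4583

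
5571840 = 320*17412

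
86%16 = 6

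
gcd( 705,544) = 1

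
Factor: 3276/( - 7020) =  - 7/15 = - 3^( - 1)*5^( - 1 )*7^1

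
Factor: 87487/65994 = 2^(-1 )*3^( - 1)*17^( - 1) *89^1*647^( - 1)*983^1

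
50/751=50/751 = 0.07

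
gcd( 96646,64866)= 2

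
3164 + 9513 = 12677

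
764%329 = 106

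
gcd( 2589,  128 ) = 1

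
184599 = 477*387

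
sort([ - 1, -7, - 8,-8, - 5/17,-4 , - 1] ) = [ - 8, - 8, - 7, - 4,  -  1, - 1,-5/17 ] 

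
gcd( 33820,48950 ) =890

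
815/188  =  815/188= 4.34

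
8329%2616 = 481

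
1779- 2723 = -944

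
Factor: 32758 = 2^1*11^1*1489^1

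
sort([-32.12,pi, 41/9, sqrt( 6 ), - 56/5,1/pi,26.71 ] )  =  [-32.12,-56/5, 1/pi,sqrt (6 ),pi,41/9,26.71]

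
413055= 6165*67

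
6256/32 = 195 + 1/2 = 195.50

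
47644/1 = 47644 = 47644.00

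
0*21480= 0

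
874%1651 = 874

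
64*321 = 20544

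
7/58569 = 1/8367 = 0.00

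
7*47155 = 330085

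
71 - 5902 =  - 5831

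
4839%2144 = 551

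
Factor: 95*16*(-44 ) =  - 66880 = - 2^6*5^1*11^1*19^1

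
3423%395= 263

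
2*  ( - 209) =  - 418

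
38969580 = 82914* 470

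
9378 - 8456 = 922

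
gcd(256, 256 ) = 256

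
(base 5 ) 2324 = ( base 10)339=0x153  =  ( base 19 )HG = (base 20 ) gj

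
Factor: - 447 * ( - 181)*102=8252514  =  2^1*3^2*17^1*149^1 * 181^1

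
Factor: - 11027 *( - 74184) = 2^3 * 3^1*11^1 * 281^1*11027^1 = 818026968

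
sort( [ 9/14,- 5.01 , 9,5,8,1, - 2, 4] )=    [-5.01, - 2,9/14,1, 4 , 5,8,  9 ] 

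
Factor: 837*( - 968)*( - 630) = 510436080 = 2^4 * 3^5*5^1*7^1 * 11^2*31^1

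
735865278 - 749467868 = -13602590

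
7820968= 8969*872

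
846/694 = 423/347  =  1.22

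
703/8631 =703/8631 = 0.08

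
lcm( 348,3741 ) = 14964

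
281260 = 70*4018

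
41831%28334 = 13497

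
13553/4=13553/4 = 3388.25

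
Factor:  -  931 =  - 7^2 * 19^1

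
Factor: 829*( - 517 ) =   -  428593 = - 11^1 * 47^1*829^1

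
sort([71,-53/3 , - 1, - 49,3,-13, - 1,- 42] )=[ - 49, - 42, - 53/3,  -  13, - 1, - 1, 3, 71 ]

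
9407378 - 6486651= 2920727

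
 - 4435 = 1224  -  5659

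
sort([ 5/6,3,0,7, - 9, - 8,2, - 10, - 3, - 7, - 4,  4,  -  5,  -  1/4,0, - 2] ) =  [ - 10, - 9 ,-8, - 7, - 5 ,-4, - 3,- 2, - 1/4, 0,0, 5/6,2,3, 4,7]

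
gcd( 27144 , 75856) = 8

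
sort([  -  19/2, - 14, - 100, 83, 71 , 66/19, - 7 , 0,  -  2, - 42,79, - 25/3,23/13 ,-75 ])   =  [  -  100, -75, - 42, - 14, - 19/2,  -  25/3,- 7,  -  2, 0,23/13,66/19,71,  79,83]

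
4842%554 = 410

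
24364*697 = 16981708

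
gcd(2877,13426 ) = 959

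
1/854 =1/854 = 0.00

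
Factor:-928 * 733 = -2^5*29^1*733^1 = -  680224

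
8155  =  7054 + 1101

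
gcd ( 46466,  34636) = 14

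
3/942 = 1/314   =  0.00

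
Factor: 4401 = 3^3*163^1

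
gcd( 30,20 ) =10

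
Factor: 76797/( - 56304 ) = -2^ ( - 4)*7^1*17^( - 1)*53^1 = - 371/272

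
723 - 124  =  599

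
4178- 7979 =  - 3801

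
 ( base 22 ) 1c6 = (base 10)754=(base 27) 10P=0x2f2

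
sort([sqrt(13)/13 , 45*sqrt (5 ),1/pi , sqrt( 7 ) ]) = [sqrt( 13) /13,1/pi, sqrt ( 7), 45*sqrt (5 )]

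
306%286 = 20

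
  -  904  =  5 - 909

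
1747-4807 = - 3060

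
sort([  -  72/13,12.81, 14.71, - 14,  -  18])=[-18, - 14,-72/13,12.81,14.71]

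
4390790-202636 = 4188154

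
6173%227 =44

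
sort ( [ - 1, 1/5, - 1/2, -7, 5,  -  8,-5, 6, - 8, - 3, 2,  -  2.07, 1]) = [ - 8,  -  8 , - 7, - 5, - 3, - 2.07, - 1, - 1/2,1/5, 1, 2 , 5, 6]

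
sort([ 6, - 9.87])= [ - 9.87,6]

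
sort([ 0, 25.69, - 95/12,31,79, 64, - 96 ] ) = [ - 96,-95/12, 0, 25.69,31,64, 79 ] 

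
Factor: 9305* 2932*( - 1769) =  - 48262317940 = - 2^2*5^1*29^1*61^1*733^1*1861^1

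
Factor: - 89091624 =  - 2^3*3^1*107^1*34693^1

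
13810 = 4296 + 9514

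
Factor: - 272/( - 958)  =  2^3*17^1*479^(  -  1 ) =136/479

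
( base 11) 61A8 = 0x2021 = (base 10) 8225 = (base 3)102021122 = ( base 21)ide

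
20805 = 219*95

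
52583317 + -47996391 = 4586926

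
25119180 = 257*97740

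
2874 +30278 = 33152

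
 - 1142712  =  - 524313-618399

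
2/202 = 1/101  =  0.01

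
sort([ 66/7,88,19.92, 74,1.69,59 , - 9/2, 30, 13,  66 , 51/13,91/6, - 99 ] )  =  [ - 99, - 9/2,1.69,51/13,66/7,13, 91/6,19.92,30, 59 , 66,74, 88]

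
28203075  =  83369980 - 55166905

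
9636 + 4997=14633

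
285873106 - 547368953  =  -261495847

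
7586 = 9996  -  2410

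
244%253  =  244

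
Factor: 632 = 2^3*79^1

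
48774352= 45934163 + 2840189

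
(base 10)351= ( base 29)c3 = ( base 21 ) GF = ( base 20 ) hb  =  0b101011111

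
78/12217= 78/12217  =  0.01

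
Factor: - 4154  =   - 2^1*31^1*  67^1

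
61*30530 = 1862330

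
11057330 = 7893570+3163760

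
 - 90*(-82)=7380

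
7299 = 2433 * 3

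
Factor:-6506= - 2^1*3253^1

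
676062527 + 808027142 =1484089669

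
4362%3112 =1250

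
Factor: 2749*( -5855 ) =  - 5^1*1171^1* 2749^1 = - 16095395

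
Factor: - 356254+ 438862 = 2^4*3^1*1721^1= 82608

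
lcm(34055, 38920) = 272440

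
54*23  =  1242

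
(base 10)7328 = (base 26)alm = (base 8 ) 16240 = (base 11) 5562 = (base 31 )7JC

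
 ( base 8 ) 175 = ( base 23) 5a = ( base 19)6B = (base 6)325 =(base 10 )125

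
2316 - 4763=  - 2447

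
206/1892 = 103/946 = 0.11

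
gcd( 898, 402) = 2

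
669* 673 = 450237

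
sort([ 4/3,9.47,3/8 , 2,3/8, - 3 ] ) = [- 3,3/8, 3/8,4/3,2,9.47 ] 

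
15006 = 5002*3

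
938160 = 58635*16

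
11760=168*70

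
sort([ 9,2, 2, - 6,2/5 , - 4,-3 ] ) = [ - 6,  -  4, - 3,2/5,  2,2,9 ]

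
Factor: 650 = 2^1 * 5^2*13^1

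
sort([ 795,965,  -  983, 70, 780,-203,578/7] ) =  [ - 983,-203, 70,578/7 , 780 , 795,965]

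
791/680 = 1 + 111/680 = 1.16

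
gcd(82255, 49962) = 1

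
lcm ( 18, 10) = 90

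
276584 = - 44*( - 6286 ) 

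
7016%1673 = 324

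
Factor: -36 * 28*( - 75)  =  75600 = 2^4*3^3 * 5^2*7^1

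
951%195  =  171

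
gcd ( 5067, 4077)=9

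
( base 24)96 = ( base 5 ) 1342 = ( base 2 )11011110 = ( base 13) 141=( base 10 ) 222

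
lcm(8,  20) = 40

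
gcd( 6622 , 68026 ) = 602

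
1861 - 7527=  - 5666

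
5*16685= 83425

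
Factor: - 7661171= - 7^1*1094453^1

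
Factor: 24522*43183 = 2^1*3^1*7^1  *31^1*61^1*67^1*199^1 = 1058933526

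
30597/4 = 30597/4 = 7649.25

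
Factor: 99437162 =2^1*11^1*4519871^1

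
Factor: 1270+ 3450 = 2^4*5^1*59^1 = 4720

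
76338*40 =3053520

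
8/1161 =8/1161 = 0.01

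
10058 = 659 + 9399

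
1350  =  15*90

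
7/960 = 7/960 = 0.01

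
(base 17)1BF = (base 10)491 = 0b111101011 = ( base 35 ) E1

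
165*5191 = 856515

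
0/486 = 0 = 0.00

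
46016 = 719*64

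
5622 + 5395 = 11017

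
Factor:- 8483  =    -  17^1*499^1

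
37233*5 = 186165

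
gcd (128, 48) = 16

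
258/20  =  129/10 = 12.90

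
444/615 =148/205  =  0.72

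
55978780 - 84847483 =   -  28868703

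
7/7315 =1/1045 = 0.00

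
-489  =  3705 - 4194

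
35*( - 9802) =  - 343070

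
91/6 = 15 + 1/6=15.17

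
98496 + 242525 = 341021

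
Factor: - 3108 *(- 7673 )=23847684 = 2^2*3^1*7^1 * 37^1 * 7673^1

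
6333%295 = 138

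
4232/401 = 4232/401 = 10.55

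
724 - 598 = 126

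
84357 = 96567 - 12210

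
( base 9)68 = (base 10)62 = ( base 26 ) 2a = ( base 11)57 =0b111110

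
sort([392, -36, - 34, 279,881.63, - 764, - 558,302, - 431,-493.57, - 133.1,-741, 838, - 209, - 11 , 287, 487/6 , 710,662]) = [ - 764, - 741, - 558, - 493.57, - 431, - 209 , - 133.1,-36, - 34,  -  11, 487/6,279 , 287 , 302, 392, 662, 710, 838, 881.63]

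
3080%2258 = 822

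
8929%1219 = 396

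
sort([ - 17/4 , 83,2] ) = [ - 17/4,2, 83]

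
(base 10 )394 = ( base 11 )329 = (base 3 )112121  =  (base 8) 612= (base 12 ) 28a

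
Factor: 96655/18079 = 5^1*13^1 * 101^( - 1)*179^( - 1 ) * 1487^1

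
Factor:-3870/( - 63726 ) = 15/247 = 3^1*5^1 * 13^( - 1 )*19^( -1) 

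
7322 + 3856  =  11178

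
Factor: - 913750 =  - 2^1*5^4*17^1*43^1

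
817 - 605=212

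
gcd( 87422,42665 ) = 1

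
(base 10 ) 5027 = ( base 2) 1001110100011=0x13A3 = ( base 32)4T3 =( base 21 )B88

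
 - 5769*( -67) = 386523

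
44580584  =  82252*542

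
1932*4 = 7728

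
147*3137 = 461139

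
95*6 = 570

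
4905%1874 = 1157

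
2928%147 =135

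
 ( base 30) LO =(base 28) NA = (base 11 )545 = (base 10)654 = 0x28E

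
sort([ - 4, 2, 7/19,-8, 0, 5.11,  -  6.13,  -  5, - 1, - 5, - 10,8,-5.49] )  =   [-10,  -  8, - 6.13, - 5.49,-5,-5, - 4,- 1 , 0,  7/19, 2, 5.11,8]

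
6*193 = 1158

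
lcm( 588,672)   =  4704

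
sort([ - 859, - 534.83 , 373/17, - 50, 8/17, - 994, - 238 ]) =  [ - 994, -859, - 534.83,-238 ,- 50 , 8/17, 373/17 ] 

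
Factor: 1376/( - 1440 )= -43/45 = -3^( - 2 )*5^( - 1 ) * 43^1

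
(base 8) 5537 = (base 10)2911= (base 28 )3JR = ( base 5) 43121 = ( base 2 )101101011111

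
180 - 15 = 165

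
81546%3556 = 3314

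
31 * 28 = 868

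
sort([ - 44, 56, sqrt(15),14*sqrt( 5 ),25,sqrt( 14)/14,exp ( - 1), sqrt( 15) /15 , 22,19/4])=[ - 44,sqrt( 15)/15,sqrt( 14) /14  ,  exp( - 1), sqrt( 15 ), 19/4,22,25,14*sqrt( 5 ),56 ] 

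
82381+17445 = 99826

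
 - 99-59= - 158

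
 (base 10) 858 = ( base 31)rl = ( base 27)14l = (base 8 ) 1532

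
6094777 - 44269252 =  - 38174475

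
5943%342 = 129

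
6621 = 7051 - 430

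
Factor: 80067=3^1*13^1*2053^1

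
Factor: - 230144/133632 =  - 2^( - 1 ) * 3^( - 2 )*31^1 = - 31/18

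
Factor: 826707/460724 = 2^( - 2)*3^1 * 7^1 * 11^ (-1)  *  37^(  -  1)*283^ ( - 1)* 39367^1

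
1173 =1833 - 660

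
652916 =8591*76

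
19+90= 109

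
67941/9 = 7549  =  7549.00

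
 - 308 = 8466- 8774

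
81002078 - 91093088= -10091010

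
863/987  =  863/987 = 0.87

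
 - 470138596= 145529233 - 615667829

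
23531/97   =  23531/97 = 242.59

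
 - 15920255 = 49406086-65326341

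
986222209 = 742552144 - -243670065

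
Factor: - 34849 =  - 34849^1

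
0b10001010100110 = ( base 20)123A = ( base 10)8870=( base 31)974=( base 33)84q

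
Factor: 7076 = 2^2 * 29^1*61^1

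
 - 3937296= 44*(  -  89484)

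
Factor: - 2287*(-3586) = 8201182 = 2^1*11^1 * 163^1* 2287^1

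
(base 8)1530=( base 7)2332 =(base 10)856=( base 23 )1e5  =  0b1101011000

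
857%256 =89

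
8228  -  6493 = 1735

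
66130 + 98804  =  164934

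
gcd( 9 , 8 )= 1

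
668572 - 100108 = 568464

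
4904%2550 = 2354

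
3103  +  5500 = 8603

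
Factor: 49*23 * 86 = 96922 = 2^1*7^2*23^1*43^1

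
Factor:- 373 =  - 373^1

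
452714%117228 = 101030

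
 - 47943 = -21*2283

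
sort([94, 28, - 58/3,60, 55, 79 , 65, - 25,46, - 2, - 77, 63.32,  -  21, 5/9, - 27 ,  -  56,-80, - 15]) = [ - 80, - 77, - 56, - 27, -25,  -  21, -58/3, - 15, - 2, 5/9, 28, 46,55,60,  63.32,  65, 79,94] 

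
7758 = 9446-1688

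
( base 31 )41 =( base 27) 4h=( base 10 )125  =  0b1111101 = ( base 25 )50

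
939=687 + 252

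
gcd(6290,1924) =74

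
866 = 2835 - 1969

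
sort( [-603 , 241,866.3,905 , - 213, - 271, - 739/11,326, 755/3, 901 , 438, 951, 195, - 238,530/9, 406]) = [ - 603,-271 , - 238, - 213, - 739/11,  530/9,195,241, 755/3, 326,406, 438, 866.3,901, 905, 951 ]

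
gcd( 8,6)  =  2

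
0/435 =0 = 0.00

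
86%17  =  1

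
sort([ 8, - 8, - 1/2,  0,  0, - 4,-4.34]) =[ - 8, - 4.34,  -  4, - 1/2,0, 0, 8 ]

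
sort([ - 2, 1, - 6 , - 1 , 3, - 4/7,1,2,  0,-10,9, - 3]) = [ - 10, - 6, - 3, - 2, - 1,  -  4/7,0, 1,1 , 2, 3 , 9]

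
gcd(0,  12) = 12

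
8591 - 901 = 7690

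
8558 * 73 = 624734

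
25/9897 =25/9897 = 0.00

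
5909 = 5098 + 811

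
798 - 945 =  - 147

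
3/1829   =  3/1829 = 0.00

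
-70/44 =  - 2+9/22=- 1.59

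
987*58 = 57246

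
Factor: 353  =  353^1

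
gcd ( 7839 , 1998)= 9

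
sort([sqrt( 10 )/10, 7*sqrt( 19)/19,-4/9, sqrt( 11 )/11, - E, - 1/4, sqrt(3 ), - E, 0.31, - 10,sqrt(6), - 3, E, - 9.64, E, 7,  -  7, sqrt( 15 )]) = [ - 10, - 9.64, - 7, -3, - E, - E, - 4/9, - 1/4,sqrt ( 11 ) /11, 0.31, sqrt(10) /10,  7*sqrt(19)/19,sqrt(3 ), sqrt( 6 ), E , E, sqrt( 15), 7 ]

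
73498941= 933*78777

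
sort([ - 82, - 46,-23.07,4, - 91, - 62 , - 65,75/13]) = [ -91, - 82, - 65, - 62,-46, - 23.07, 4,75/13 ]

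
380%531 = 380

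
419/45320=419/45320 = 0.01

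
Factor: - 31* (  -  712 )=2^3 * 31^1*89^1 = 22072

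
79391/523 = 151 + 418/523 = 151.80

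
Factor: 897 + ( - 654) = 3^5 = 243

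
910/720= 91/72= 1.26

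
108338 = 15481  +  92857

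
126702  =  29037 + 97665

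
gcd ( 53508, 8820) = 588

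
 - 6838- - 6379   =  -459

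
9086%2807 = 665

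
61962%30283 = 1396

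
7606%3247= 1112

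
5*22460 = 112300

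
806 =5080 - 4274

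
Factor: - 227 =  - 227^1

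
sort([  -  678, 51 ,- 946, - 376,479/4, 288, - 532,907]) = [  -  946, - 678, - 532 ,-376, 51,479/4,288,907]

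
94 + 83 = 177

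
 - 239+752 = 513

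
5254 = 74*71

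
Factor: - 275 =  - 5^2*11^1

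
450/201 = 150/67=2.24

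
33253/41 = 33253/41 = 811.05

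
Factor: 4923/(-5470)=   -  9/10 = - 2^(  -  1)*3^2*5^(  -  1)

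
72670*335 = 24344450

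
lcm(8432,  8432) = 8432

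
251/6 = 41 + 5/6=41.83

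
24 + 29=53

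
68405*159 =10876395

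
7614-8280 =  - 666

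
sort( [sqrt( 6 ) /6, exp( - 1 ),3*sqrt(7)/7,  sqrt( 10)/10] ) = [sqrt( 10)/10, exp(- 1 ), sqrt (6 )/6, 3 * sqrt(7 ) /7] 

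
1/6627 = 1/6627 = 0.00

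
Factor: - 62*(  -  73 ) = 4526 =2^1*31^1*73^1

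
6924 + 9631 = 16555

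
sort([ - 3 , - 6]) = [ - 6, - 3] 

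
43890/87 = 504 +14/29  =  504.48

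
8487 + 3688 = 12175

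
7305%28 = 25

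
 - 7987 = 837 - 8824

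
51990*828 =43047720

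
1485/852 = 1 + 211/284 = 1.74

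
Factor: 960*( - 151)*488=  -  70740480 = - 2^9*3^1 * 5^1*61^1 * 151^1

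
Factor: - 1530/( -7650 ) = 5^( - 1) = 1/5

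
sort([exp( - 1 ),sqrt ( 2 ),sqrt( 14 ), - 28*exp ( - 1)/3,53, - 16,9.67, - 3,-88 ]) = [-88, - 16,-28*exp( - 1)/3,  -  3,exp(  -  1), sqrt( 2 ),sqrt(14 ), 9.67,53 ] 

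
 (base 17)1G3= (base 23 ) 11C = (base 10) 564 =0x234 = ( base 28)K4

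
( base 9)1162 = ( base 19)27b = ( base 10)866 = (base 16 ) 362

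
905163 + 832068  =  1737231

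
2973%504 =453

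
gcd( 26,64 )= 2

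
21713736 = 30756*706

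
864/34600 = 108/4325=0.02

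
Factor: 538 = 2^1 * 269^1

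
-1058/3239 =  - 1058/3239 =-0.33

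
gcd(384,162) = 6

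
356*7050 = 2509800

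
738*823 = 607374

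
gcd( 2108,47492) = 124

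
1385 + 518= 1903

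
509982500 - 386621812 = 123360688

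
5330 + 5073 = 10403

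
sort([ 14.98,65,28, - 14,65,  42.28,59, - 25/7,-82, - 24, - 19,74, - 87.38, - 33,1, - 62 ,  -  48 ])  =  [ - 87.38,  -  82,- 62, - 48,-33,-24,  -  19,-14, - 25/7, 1,  14.98, 28,42.28, 59,65, 65,74]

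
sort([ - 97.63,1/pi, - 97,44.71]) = [  -  97.63, - 97, 1/pi, 44.71]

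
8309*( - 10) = -83090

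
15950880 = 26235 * 608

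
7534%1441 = 329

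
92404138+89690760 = 182094898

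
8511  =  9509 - 998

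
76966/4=19241 + 1/2 = 19241.50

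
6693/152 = 6693/152  =  44.03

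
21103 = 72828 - 51725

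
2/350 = 1/175  =  0.01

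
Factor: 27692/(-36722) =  - 46/61 = -2^1*23^1 * 61^( - 1) 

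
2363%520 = 283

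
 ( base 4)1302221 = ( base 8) 16251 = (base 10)7337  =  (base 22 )f3b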